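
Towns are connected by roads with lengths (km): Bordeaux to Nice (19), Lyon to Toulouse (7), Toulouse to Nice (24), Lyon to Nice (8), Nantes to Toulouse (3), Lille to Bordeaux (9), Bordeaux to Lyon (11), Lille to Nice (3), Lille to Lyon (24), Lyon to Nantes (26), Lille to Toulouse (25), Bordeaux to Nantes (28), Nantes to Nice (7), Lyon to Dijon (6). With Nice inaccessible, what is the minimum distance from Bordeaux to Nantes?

21

Comparing a few candidate routes:
Bordeaux→Nantes: 28
Bordeaux→Lyon→Nantes: 11 + 26 = 37
Bordeaux→Lyon→Toulouse→Nantes: 11 + 7 + 3 = 21
The minimum is 21 km.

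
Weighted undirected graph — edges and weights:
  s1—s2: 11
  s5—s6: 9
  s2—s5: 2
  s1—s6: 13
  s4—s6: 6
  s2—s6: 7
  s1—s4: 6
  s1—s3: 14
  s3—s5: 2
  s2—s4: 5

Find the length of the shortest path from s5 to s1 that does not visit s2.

16

Routes from s5 to s1 avoiding s2:
s5→s3→s1: 2 + 14 = 16
s5→s6→s1: 9 + 13 = 22
s5→s6→s4→s1: 9 + 6 + 6 = 21
Best route has total 16.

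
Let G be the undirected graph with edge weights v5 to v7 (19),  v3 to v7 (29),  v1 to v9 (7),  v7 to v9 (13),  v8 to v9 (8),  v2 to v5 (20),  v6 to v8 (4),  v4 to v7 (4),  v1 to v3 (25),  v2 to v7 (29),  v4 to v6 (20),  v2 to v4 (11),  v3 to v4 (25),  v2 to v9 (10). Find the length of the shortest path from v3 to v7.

29

Comparing a few candidate routes:
v3 → v4 → v2 → v9 → v7: 25 + 11 + 10 + 13 = 59
v3 → v7: 29
v3 → v1 → v9 → v2 → v4 → v7: 25 + 7 + 10 + 11 + 4 = 57
v3 → v4 → v7: 25 + 4 = 29
v3 → v4 → v2 → v7: 25 + 11 + 29 = 65
v3 → v1 → v9 → v7: 25 + 7 + 13 = 45
The minimum is 29.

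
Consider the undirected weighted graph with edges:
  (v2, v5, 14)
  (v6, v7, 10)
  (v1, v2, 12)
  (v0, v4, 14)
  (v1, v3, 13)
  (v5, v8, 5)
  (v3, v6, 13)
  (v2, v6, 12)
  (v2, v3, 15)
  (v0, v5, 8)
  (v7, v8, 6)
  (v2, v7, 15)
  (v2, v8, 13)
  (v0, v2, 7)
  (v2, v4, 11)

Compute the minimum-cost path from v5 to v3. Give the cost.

29

Some routes from v5 to v3:
v5→v2→v3: 14 + 15 = 29
v5→v8→v2→v3: 5 + 13 + 15 = 33
v5→v8→v7→v6→v3: 5 + 6 + 10 + 13 = 34
v5→v0→v2→v3: 8 + 7 + 15 = 30
Best route has total 29.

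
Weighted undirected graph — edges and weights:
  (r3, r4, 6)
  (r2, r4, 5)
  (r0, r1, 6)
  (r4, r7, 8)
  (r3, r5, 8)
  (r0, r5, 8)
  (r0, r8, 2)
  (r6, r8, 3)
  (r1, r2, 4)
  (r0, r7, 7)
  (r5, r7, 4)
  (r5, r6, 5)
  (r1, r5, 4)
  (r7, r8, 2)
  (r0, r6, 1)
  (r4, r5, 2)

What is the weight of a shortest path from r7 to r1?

8

Comparing a few candidate routes:
r7 - r8 - r6 - r0 - r1: 2 + 3 + 1 + 6 = 12
r7 - r8 - r0 - r1: 2 + 2 + 6 = 10
r7 - r5 - r1: 4 + 4 = 8
Shortest: 8.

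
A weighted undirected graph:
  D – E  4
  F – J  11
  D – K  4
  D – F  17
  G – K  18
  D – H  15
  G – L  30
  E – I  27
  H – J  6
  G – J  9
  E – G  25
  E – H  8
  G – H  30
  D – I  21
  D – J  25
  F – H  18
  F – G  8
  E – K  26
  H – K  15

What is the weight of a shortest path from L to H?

45

A few of the L→H routes:
L→G→F→J→H: 30 + 8 + 11 + 6 = 55
L→G→F→H: 30 + 8 + 18 = 56
L→G→J→H: 30 + 9 + 6 = 45
The minimum is 45.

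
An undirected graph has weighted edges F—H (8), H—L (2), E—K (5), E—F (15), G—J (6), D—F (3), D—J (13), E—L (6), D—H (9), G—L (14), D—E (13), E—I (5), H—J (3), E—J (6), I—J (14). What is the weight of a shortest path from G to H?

Some routes from G to H:
G → J → H: 6 + 3 = 9
G → L → H: 14 + 2 = 16
G → J → D → H: 6 + 13 + 9 = 28
G → J → E → L → H: 6 + 6 + 6 + 2 = 20
G → L → E → J → H: 14 + 6 + 6 + 3 = 29
Best route has total 9.

9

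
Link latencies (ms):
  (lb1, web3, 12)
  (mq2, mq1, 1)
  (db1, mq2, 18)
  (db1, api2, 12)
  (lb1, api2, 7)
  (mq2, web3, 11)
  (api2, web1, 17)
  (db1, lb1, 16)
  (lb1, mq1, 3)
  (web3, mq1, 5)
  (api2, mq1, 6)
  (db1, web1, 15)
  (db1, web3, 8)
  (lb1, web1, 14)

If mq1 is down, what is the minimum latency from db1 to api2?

12

Checking several routes:
db1 → web3 → lb1 → api2: 8 + 12 + 7 = 27
db1 → lb1 → api2: 16 + 7 = 23
db1 → api2: 12
Shortest: 12 ms.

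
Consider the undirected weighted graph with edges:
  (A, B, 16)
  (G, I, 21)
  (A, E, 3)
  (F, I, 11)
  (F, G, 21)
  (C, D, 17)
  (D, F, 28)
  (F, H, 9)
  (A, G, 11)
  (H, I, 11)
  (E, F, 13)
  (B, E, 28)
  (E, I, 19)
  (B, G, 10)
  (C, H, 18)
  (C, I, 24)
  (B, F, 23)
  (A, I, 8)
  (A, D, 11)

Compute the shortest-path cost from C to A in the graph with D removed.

32

Comparing a few candidate routes:
C-I-A: 24 + 8 = 32
C-H-I-E-A: 18 + 11 + 19 + 3 = 51
C-I-E-A: 24 + 19 + 3 = 46
C-H-F-I-A: 18 + 9 + 11 + 8 = 46
C-H-F-E-A: 18 + 9 + 13 + 3 = 43
C-H-I-A: 18 + 11 + 8 = 37
Best route has total 32.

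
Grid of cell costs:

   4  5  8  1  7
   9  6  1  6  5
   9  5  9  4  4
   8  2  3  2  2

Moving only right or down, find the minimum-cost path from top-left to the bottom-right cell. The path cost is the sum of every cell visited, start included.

29

Cheapest: [0,0] → [0,1] → [1,1] → [2,1] → [3,1] → [3,2] → [3,3] → [3,4]
  4 + 5 + 6 + 5 + 2 + 3 + 2 + 2 = 29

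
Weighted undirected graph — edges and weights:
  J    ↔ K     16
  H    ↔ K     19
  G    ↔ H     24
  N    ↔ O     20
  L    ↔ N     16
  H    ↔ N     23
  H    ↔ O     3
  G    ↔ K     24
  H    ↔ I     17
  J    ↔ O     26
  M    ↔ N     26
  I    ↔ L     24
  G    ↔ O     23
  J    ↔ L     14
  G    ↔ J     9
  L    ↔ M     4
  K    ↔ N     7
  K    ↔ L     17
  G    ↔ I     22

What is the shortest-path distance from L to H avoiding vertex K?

Comparing a few candidate routes:
L→J→G→H: 14 + 9 + 24 = 47
L→N→H: 16 + 23 = 39
L→J→O→H: 14 + 26 + 3 = 43
L→N→O→H: 16 + 20 + 3 = 39
L→I→H: 24 + 17 = 41
The minimum is 39.

39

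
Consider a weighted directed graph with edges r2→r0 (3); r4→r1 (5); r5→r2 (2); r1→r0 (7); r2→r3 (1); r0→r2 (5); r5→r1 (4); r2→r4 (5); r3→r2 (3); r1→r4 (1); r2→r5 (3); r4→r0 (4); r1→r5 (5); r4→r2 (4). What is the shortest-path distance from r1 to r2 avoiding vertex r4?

7

Paths from r1 to r2 avoiding r4:
r1→r0→r2: 7 + 5 = 12
r1→r5→r2: 5 + 2 = 7
Best route has total 7.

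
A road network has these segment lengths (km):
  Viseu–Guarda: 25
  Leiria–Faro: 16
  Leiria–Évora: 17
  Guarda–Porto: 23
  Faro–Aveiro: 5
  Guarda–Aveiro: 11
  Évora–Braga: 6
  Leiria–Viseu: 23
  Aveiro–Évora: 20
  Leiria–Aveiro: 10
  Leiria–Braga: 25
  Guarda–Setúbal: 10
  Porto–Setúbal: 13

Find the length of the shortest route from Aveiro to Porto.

Some routes from Aveiro to Porto:
Aveiro -> Faro -> Leiria -> Viseu -> Guarda -> Porto: 5 + 16 + 23 + 25 + 23 = 92
Aveiro -> Leiria -> Viseu -> Guarda -> Setúbal -> Porto: 10 + 23 + 25 + 10 + 13 = 81
Aveiro -> Guarda -> Setúbal -> Porto: 11 + 10 + 13 = 34
Aveiro -> Leiria -> Viseu -> Guarda -> Porto: 10 + 23 + 25 + 23 = 81
Aveiro -> Guarda -> Porto: 11 + 23 = 34
Shortest: 34 km.

34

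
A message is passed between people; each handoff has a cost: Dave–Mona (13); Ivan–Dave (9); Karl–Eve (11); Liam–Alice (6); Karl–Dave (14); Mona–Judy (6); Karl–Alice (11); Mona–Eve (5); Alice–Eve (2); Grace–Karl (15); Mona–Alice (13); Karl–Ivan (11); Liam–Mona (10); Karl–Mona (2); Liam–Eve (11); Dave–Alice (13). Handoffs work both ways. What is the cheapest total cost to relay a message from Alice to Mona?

7

Checking several routes:
Alice-Eve-Mona: 2 + 5 = 7
Alice-Eve-Karl-Mona: 2 + 11 + 2 = 15
Alice-Mona: 13
Alice-Karl-Mona: 11 + 2 = 13
Best route has total 7.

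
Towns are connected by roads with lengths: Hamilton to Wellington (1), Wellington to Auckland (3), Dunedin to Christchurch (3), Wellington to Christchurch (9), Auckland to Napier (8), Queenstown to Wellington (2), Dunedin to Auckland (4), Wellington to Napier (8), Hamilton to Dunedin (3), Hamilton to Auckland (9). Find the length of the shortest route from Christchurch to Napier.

Checking several routes:
Christchurch → Wellington → Napier: 9 + 8 = 17
Christchurch → Dunedin → Hamilton → Wellington → Napier: 3 + 3 + 1 + 8 = 15
Christchurch → Dunedin → Auckland → Napier: 3 + 4 + 8 = 15
Christchurch → Dunedin → Auckland → Wellington → Napier: 3 + 4 + 3 + 8 = 18
Christchurch → Dunedin → Hamilton → Wellington → Auckland → Napier: 3 + 3 + 1 + 3 + 8 = 18
The minimum is 15.

15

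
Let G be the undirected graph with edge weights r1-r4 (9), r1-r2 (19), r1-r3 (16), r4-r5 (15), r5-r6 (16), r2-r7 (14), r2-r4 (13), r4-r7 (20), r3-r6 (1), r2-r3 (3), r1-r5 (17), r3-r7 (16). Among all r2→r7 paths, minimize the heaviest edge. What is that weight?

Some routes from r2 to r7:
r2 - r4 - r5 - r1 - r3 - r7: max(13, 15, 17, 16, 16) = 17
r2 - r4 - r1 - r5 - r6 - r3 - r7: max(13, 9, 17, 16, 1, 16) = 17
r2 - r7: max(14) = 14
r2 - r4 - r1 - r3 - r7: max(13, 9, 16, 16) = 16
r2 - r4 - r5 - r6 - r3 - r7: max(13, 15, 16, 1, 16) = 16
r2 - r3 - r7: max(3, 16) = 16
Smallest bottleneck: 14.

14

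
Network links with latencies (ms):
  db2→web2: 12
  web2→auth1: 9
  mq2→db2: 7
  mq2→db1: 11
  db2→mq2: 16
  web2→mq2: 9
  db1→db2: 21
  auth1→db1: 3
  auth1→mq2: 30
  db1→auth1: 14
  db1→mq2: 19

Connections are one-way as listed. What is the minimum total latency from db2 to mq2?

16

Routes from db2 to mq2:
db2→web2→auth1→db1→mq2: 12 + 9 + 3 + 19 = 43
db2→web2→mq2: 12 + 9 = 21
db2→web2→auth1→mq2: 12 + 9 + 30 = 51
db2→mq2: 16
Best route has total 16 ms.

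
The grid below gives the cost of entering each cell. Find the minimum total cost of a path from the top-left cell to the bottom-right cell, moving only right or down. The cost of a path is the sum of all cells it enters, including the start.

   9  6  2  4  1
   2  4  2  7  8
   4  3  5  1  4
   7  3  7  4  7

34

One optimal route is (0,0)→(1,0)→(1,1)→(1,2)→(2,2)→(2,3)→(2,4)→(3,4).
Its cost is 9 + 2 + 4 + 2 + 5 + 1 + 4 + 7 = 34.
(Top row then right column would cost 41.)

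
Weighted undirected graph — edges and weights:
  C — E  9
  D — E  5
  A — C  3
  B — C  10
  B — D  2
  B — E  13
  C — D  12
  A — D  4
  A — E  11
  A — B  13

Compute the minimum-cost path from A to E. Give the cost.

A few of the A→E routes:
A-E: 11
A-C-E: 3 + 9 = 12
A-D-B-E: 4 + 2 + 13 = 19
A-C-D-E: 3 + 12 + 5 = 20
A-D-E: 4 + 5 = 9
Shortest: 9.

9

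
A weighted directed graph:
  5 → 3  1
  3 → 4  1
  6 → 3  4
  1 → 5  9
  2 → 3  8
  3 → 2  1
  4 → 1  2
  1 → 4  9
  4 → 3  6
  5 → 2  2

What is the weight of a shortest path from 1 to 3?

Routes from 1 to 3:
1 → 4 → 3: 9 + 6 = 15
1 → 5 → 3: 9 + 1 = 10
1 → 5 → 2 → 3: 9 + 2 + 8 = 19
Shortest: 10.

10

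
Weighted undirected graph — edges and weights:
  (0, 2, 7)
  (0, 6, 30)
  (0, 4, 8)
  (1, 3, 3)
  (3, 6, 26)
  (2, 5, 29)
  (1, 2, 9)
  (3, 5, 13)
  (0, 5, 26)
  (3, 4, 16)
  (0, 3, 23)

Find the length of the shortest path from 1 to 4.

Checking several routes:
1 - 2 - 0 - 4: 9 + 7 + 8 = 24
1 - 3 - 5 - 0 - 4: 3 + 13 + 26 + 8 = 50
1 - 3 - 0 - 4: 3 + 23 + 8 = 34
1 - 3 - 4: 3 + 16 = 19
Best route has total 19.

19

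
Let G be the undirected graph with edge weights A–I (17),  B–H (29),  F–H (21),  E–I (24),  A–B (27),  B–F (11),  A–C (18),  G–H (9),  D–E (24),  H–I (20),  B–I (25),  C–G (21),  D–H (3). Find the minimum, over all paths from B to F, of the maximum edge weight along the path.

A few of the B→F routes:
B-I-A-C-G-H-F: max(25, 17, 18, 21, 9, 21) = 25
B-F: max(11) = 11
B-I-H-F: max(25, 20, 21) = 25
B-A-C-G-H-F: max(27, 18, 21, 9, 21) = 27
B-I-E-D-H-F: max(25, 24, 24, 3, 21) = 25
The minimum achievable maximum is 11.

11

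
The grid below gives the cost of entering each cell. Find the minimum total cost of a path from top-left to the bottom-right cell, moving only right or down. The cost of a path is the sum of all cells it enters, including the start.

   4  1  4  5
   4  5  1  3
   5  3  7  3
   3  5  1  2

Cheapest: (0,0) → (0,1) → (0,2) → (1,2) → (1,3) → (2,3) → (3,3)
  4 + 1 + 4 + 1 + 3 + 3 + 2 = 18
(Top row then right column would cost 22.)

18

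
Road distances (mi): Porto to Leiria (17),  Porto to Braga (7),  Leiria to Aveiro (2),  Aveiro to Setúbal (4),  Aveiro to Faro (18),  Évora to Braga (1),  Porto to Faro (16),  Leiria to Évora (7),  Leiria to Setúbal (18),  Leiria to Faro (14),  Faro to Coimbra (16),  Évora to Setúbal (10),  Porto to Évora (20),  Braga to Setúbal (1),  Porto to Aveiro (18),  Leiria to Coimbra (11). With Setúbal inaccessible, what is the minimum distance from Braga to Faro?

22

Checking several routes:
Braga -> Porto -> Faro: 7 + 16 = 23
Braga -> Évora -> Leiria -> Coimbra -> Faro: 1 + 7 + 11 + 16 = 35
Braga -> Évora -> Leiria -> Aveiro -> Faro: 1 + 7 + 2 + 18 = 28
Braga -> Évora -> Leiria -> Faro: 1 + 7 + 14 = 22
Best route has total 22 mi.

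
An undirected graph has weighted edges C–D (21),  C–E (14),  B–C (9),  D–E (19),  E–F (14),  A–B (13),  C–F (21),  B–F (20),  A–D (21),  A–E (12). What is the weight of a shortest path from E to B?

Checking several routes:
E→A→B: 12 + 13 = 25
E→D→C→B: 19 + 21 + 9 = 49
E→C→B: 14 + 9 = 23
E→F→C→B: 14 + 21 + 9 = 44
E→F→B: 14 + 20 = 34
Best route has total 23.

23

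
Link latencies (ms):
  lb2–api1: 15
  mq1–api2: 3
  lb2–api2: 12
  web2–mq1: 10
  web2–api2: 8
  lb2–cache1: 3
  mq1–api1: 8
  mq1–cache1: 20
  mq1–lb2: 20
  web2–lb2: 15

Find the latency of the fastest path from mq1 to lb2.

15

Some routes from mq1 to lb2:
mq1→cache1→lb2: 20 + 3 = 23
mq1→api2→lb2: 3 + 12 = 15
mq1→api1→lb2: 8 + 15 = 23
mq1→web2→lb2: 10 + 15 = 25
mq1→lb2: 20
Best route has total 15 ms.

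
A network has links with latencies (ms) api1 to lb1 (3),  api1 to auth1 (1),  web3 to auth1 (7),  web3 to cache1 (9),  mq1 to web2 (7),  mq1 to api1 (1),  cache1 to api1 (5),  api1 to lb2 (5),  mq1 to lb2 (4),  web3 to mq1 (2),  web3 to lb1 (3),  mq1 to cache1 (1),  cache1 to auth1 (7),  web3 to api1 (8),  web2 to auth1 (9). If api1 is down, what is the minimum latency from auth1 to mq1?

Routes from auth1 to mq1 avoiding api1:
auth1 -> cache1 -> web3 -> mq1: 7 + 9 + 2 = 18
auth1 -> web3 -> mq1: 7 + 2 = 9
auth1 -> web2 -> mq1: 9 + 7 = 16
auth1 -> web3 -> cache1 -> mq1: 7 + 9 + 1 = 17
auth1 -> cache1 -> mq1: 7 + 1 = 8
Best route has total 8 ms.

8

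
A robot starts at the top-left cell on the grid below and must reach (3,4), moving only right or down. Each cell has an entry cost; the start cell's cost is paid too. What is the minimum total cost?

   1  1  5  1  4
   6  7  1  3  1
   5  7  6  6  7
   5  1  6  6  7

26

Best path: (0,0) (0,1) (0,2) (0,3) (1,3) (1,4) (2,4) (3,4)
Cost: 1 + 1 + 5 + 1 + 3 + 1 + 7 + 7 = 26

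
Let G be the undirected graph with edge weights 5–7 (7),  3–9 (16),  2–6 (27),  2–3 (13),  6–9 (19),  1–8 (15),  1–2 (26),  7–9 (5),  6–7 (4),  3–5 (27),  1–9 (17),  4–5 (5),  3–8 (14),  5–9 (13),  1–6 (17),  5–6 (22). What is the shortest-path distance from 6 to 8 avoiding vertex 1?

Checking several routes:
6 - 9 - 3 - 8: 19 + 16 + 14 = 49
6 - 7 - 5 - 3 - 8: 4 + 7 + 27 + 14 = 52
6 - 7 - 9 - 3 - 8: 4 + 5 + 16 + 14 = 39
6 - 7 - 5 - 9 - 3 - 8: 4 + 7 + 13 + 16 + 14 = 54
6 - 5 - 3 - 8: 22 + 27 + 14 = 63
6 - 2 - 3 - 8: 27 + 13 + 14 = 54
Best route has total 39.

39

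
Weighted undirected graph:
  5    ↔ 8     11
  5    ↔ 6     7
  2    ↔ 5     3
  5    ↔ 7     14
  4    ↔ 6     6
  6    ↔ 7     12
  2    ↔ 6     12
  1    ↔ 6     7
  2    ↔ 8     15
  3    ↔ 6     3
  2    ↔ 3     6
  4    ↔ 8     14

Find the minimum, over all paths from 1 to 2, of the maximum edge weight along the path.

Comparing a few candidate routes:
1 - 6 - 5 - 2: max(7, 7, 3) = 7
1 - 6 - 3 - 2: max(7, 3, 6) = 7
1 - 6 - 2: max(7, 12) = 12
Smallest bottleneck: 7.

7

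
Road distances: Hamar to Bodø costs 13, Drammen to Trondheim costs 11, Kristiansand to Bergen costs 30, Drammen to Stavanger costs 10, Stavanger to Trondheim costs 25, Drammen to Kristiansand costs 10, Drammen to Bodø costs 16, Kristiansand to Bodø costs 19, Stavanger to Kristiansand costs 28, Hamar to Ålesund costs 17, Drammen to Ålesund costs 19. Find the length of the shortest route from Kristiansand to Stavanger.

Some routes from Kristiansand to Stavanger:
Kristiansand→Bodø→Drammen→Stavanger: 19 + 16 + 10 = 45
Kristiansand→Stavanger: 28
Kristiansand→Drammen→Stavanger: 10 + 10 = 20
Best route has total 20.

20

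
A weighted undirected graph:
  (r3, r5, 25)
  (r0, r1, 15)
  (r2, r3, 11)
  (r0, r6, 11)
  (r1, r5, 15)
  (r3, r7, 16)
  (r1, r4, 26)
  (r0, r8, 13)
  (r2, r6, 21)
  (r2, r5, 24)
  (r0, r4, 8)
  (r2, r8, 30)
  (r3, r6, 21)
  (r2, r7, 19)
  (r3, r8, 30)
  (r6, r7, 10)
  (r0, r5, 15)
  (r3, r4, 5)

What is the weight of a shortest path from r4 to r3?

5

A few of the r4→r3 routes:
r4 - r0 - r6 - r3: 8 + 11 + 21 = 40
r4 - r3: 5
r4 - r0 - r6 - r7 - r3: 8 + 11 + 10 + 16 = 45
Best route has total 5.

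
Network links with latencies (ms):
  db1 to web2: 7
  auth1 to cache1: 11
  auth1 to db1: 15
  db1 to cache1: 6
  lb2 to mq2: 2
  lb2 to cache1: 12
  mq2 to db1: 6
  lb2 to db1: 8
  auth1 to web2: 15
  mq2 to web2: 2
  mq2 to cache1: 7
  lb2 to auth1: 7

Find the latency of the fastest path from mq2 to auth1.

9

Comparing a few candidate routes:
mq2 - cache1 - auth1: 7 + 11 = 18
mq2 - web2 - auth1: 2 + 15 = 17
mq2 - db1 - lb2 - auth1: 6 + 8 + 7 = 21
mq2 - db1 - cache1 - auth1: 6 + 6 + 11 = 23
mq2 - db1 - auth1: 6 + 15 = 21
mq2 - lb2 - auth1: 2 + 7 = 9
The minimum is 9 ms.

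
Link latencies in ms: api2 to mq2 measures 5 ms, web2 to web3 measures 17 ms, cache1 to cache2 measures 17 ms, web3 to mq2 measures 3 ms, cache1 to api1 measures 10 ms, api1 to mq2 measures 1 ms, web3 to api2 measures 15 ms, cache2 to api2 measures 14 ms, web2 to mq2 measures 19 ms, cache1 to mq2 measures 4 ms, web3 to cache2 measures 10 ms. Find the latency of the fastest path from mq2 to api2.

Comparing a few candidate routes:
mq2→web3→cache2→api2: 3 + 10 + 14 = 27
mq2→api1→cache1→cache2→api2: 1 + 10 + 17 + 14 = 42
mq2→web3→api2: 3 + 15 = 18
mq2→cache1→cache2→api2: 4 + 17 + 14 = 35
mq2→api2: 5
Best route has total 5 ms.

5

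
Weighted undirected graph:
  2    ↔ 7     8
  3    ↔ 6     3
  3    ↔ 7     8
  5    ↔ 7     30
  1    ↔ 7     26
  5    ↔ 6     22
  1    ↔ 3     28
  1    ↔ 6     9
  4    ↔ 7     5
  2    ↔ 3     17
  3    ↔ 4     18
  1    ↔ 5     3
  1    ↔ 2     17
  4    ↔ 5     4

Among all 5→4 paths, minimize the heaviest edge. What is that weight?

4

Checking several routes:
5 - 1 - 6 - 3 - 2 - 7 - 4: max(3, 9, 3, 17, 8, 5) = 17
5 - 1 - 2 - 3 - 7 - 4: max(3, 17, 17, 8, 5) = 17
5 - 1 - 2 - 3 - 4: max(3, 17, 17, 18) = 18
5 - 1 - 2 - 7 - 4: max(3, 17, 8, 5) = 17
5 - 4: max(4) = 4
5 - 1 - 6 - 3 - 7 - 4: max(3, 9, 3, 8, 5) = 9
The minimum achievable maximum is 4.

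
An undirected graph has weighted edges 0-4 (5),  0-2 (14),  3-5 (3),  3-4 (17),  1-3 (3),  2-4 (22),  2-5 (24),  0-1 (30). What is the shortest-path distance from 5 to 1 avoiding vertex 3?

68

Candidate routes:
5 - 2 - 4 - 0 - 1: 24 + 22 + 5 + 30 = 81
5 - 2 - 0 - 1: 24 + 14 + 30 = 68
Best route has total 68.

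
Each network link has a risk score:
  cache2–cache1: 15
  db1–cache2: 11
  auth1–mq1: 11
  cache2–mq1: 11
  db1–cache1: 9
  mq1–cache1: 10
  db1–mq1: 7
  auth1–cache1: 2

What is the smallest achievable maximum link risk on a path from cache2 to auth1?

Some routes from cache2 to auth1:
cache2→mq1→auth1: max(11, 11) = 11
cache2→mq1→db1→cache1→auth1: max(11, 7, 9, 2) = 11
cache2→mq1→cache1→auth1: max(11, 10, 2) = 11
Smallest bottleneck: 11.

11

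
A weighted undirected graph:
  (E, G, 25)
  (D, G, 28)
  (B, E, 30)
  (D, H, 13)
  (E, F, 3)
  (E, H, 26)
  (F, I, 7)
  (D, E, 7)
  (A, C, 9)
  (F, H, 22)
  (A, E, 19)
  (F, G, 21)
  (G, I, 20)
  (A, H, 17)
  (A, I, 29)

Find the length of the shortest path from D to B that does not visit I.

37

Checking several routes:
D → E → B: 7 + 30 = 37
D → H → F → E → B: 13 + 22 + 3 + 30 = 68
D → H → E → B: 13 + 26 + 30 = 69
D → H → A → E → B: 13 + 17 + 19 + 30 = 79
Best route has total 37.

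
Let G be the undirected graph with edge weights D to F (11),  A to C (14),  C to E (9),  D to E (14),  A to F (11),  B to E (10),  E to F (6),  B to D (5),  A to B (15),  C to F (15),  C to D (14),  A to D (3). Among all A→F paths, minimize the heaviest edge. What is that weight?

Checking several routes:
A-D-F: max(3, 11) = 11
A-D-E-F: max(3, 14, 6) = 14
A-D-B-E-F: max(3, 5, 10, 6) = 10
A-F: max(11) = 11
Smallest bottleneck: 10.

10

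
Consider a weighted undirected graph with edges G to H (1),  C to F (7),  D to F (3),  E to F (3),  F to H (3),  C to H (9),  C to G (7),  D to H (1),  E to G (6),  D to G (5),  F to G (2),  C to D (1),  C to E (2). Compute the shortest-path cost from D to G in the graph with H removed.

Some routes from D to G avoiding H:
D -> F -> G: 3 + 2 = 5
D -> C -> E -> G: 1 + 2 + 6 = 9
D -> G: 5
D -> C -> G: 1 + 7 = 8
D -> C -> F -> G: 1 + 7 + 2 = 10
D -> C -> E -> F -> G: 1 + 2 + 3 + 2 = 8
Best route has total 5.

5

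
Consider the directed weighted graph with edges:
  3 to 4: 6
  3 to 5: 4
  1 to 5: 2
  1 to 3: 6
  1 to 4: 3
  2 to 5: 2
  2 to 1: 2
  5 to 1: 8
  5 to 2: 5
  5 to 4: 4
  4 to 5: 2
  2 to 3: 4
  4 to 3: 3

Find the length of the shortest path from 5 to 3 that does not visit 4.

9

Paths from 5 to 3 avoiding 4:
5 -> 1 -> 3: 8 + 6 = 14
5 -> 2 -> 3: 5 + 4 = 9
5 -> 2 -> 1 -> 3: 5 + 2 + 6 = 13
Best route has total 9.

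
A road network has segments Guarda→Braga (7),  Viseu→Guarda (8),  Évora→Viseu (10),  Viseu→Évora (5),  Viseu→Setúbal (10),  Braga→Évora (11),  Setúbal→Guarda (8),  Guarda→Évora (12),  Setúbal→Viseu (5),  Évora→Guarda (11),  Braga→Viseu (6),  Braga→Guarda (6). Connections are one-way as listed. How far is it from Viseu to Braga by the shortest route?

15

Paths from Viseu to Braga:
Viseu -> Guarda -> Braga: 8 + 7 = 15
Viseu -> Setúbal -> Guarda -> Braga: 10 + 8 + 7 = 25
Viseu -> Évora -> Guarda -> Braga: 5 + 11 + 7 = 23
The minimum is 15 mi.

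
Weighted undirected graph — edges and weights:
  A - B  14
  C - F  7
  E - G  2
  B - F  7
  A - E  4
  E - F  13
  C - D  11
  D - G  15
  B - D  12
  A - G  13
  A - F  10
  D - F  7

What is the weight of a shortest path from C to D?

Comparing a few candidate routes:
C→F→B→D: 7 + 7 + 12 = 26
C→F→A→E→G→D: 7 + 10 + 4 + 2 + 15 = 38
C→F→D: 7 + 7 = 14
C→F→E→G→D: 7 + 13 + 2 + 15 = 37
C→D: 11
Shortest: 11.

11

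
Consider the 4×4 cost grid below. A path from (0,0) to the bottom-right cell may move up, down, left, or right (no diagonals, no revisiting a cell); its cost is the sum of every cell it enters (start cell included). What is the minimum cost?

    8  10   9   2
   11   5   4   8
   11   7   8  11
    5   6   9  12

One optimal route is r0c0 r0c1 r1c1 r1c2 r2c2 r3c2 r3c3.
Its cost is 8 + 10 + 5 + 4 + 8 + 9 + 12 = 56.

56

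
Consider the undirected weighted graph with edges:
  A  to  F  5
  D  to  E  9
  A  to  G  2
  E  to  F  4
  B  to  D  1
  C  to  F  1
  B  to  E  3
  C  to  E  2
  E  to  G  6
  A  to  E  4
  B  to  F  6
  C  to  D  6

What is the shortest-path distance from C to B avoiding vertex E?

7

Routes from C to B avoiding E:
C-D-B: 6 + 1 = 7
C-F-B: 1 + 6 = 7
Shortest: 7.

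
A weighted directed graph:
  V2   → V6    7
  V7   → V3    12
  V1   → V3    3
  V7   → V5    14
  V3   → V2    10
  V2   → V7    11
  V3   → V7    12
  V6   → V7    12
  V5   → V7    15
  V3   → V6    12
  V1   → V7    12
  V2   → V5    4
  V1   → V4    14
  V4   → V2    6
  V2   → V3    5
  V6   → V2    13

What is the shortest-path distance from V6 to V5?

17

Some routes from V6 to V5:
V6-V7-V5: 12 + 14 = 26
V6-V7-V3-V2-V5: 12 + 12 + 10 + 4 = 38
V6-V2-V5: 13 + 4 = 17
The minimum is 17.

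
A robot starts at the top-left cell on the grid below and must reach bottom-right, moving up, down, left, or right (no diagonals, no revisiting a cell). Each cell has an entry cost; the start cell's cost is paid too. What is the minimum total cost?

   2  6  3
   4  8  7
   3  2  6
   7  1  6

18

Cheapest: [0,0]→[1,0]→[2,0]→[2,1]→[3,1]→[3,2]
  2 + 4 + 3 + 2 + 1 + 6 = 18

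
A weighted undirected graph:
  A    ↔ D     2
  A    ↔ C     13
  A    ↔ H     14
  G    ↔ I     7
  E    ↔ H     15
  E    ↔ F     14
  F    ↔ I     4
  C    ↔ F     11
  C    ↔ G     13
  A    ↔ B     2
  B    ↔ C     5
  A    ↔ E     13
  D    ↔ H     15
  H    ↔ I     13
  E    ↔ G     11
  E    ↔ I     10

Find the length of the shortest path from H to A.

Checking several routes:
H - A: 14
H - D - A: 15 + 2 = 17
H - I - F - C - B - A: 13 + 4 + 11 + 5 + 2 = 35
H - E - A: 15 + 13 = 28
Best route has total 14.

14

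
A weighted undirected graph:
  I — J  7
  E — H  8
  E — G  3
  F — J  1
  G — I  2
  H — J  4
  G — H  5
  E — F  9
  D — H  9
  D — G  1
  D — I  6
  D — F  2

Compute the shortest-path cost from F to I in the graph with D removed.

A few of the F→I routes:
F-J-H-E-G-I: 1 + 4 + 8 + 3 + 2 = 18
F-J-I: 1 + 7 = 8
F-E-G-I: 9 + 3 + 2 = 14
F-J-H-G-I: 1 + 4 + 5 + 2 = 12
Shortest: 8.

8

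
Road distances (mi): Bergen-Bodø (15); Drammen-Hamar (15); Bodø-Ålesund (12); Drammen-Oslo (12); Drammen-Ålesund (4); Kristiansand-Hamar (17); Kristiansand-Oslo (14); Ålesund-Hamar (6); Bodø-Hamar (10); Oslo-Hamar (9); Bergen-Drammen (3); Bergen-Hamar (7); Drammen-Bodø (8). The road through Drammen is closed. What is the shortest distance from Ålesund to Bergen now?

13

Checking several routes:
Ålesund-Hamar-Bergen: 6 + 7 = 13
Ålesund-Bodø-Hamar-Bergen: 12 + 10 + 7 = 29
Ålesund-Bodø-Bergen: 12 + 15 = 27
The minimum is 13 mi.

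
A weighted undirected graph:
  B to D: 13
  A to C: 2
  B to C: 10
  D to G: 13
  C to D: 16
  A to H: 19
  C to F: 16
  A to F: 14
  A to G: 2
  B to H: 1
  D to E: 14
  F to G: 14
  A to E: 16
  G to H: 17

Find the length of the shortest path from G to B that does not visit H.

14

A few of the G→B routes:
G - A - C - B: 2 + 2 + 10 = 14
G - A - C - D - B: 2 + 2 + 16 + 13 = 33
G - D - C - B: 13 + 16 + 10 = 39
G - D - B: 13 + 13 = 26
The minimum is 14.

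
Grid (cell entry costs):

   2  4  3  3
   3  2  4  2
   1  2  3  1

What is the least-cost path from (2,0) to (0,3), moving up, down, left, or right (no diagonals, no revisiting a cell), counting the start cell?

Path (2,0) (2,1) (2,2) (2,3) (1,3) (0,3): 1 + 2 + 3 + 1 + 2 + 3 = 12.

12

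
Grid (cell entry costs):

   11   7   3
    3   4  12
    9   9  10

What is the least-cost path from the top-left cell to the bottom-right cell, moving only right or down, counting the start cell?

Cheapest: [0,0] [1,0] [1,1] [2,1] [2,2]
  11 + 3 + 4 + 9 + 10 = 37

37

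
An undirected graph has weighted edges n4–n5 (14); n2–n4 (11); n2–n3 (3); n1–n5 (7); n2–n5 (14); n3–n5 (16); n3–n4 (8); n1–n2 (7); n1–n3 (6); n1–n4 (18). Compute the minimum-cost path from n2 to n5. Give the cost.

14

Checking several routes:
n2 - n1 - n5: 7 + 7 = 14
n2 - n5: 14
n2 - n3 - n1 - n5: 3 + 6 + 7 = 16
The minimum is 14.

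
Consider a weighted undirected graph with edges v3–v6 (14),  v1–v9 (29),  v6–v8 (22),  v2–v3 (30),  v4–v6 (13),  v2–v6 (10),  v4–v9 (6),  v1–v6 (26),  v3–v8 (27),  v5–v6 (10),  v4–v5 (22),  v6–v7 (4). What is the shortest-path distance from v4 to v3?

Checking several routes:
v4→v5→v6→v3: 22 + 10 + 14 = 46
v4→v6→v2→v3: 13 + 10 + 30 = 53
v4→v6→v3: 13 + 14 = 27
Best route has total 27.

27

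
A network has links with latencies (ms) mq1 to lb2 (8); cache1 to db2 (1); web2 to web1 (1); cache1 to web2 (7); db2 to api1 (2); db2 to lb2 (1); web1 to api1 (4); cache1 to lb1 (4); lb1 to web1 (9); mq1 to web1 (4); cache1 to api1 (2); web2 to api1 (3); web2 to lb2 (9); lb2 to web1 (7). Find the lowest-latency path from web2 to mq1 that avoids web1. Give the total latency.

14

A few of the web2→mq1 routes:
web2-api1-cache1-db2-lb2-mq1: 3 + 2 + 1 + 1 + 8 = 15
web2-lb2-mq1: 9 + 8 = 17
web2-api1-db2-lb2-mq1: 3 + 2 + 1 + 8 = 14
Best route has total 14 ms.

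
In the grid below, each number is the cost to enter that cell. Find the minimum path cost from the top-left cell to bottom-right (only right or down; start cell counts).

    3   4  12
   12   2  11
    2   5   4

Path (0,0) → (0,1) → (1,1) → (2,1) → (2,2): 3 + 4 + 2 + 5 + 4 = 18.

18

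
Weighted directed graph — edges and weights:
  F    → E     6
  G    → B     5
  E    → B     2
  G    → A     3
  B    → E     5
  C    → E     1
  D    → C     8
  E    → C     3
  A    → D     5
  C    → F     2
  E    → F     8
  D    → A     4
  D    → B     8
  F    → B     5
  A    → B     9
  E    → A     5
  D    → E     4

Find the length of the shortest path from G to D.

8

Candidate routes:
G -> B -> E -> A -> D: 5 + 5 + 5 + 5 = 20
G -> A -> D: 3 + 5 = 8
The minimum is 8.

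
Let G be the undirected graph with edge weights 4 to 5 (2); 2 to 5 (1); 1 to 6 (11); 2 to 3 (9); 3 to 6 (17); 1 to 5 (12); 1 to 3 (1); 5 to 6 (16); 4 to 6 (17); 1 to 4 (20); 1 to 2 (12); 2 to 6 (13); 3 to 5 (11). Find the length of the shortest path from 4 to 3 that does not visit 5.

Checking several routes:
4 -> 1 -> 3: 20 + 1 = 21
4 -> 6 -> 1 -> 3: 17 + 11 + 1 = 29
4 -> 6 -> 2 -> 3: 17 + 13 + 9 = 39
4 -> 1 -> 2 -> 3: 20 + 12 + 9 = 41
4 -> 6 -> 3: 17 + 17 = 34
4 -> 6 -> 2 -> 1 -> 3: 17 + 13 + 12 + 1 = 43
Shortest: 21.

21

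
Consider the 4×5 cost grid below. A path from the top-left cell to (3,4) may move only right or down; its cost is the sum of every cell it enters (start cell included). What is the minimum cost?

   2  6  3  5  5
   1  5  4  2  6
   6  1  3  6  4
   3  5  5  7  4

Path (0,0) -> (1,0) -> (1,1) -> (2,1) -> (2,2) -> (2,3) -> (2,4) -> (3,4): 2 + 1 + 5 + 1 + 3 + 6 + 4 + 4 = 26.
(Top row then right column would cost 35.)

26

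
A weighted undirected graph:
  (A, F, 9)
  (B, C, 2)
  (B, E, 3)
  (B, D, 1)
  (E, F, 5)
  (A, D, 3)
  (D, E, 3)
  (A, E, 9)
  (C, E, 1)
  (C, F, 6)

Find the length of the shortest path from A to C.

6

A few of the A→C routes:
A -> D -> B -> C: 3 + 1 + 2 = 6
A -> D -> E -> C: 3 + 3 + 1 = 7
A -> D -> B -> E -> C: 3 + 1 + 3 + 1 = 8
The minimum is 6.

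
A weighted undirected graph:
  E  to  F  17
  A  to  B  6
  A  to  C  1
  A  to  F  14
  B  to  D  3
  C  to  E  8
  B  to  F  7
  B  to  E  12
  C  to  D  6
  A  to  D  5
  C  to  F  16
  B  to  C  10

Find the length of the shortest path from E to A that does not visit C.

18

Routes from E to A avoiding C:
E-B-F-A: 12 + 7 + 14 = 33
E-F-B-A: 17 + 7 + 6 = 30
E-B-A: 12 + 6 = 18
E-F-A: 17 + 14 = 31
E-F-B-D-A: 17 + 7 + 3 + 5 = 32
E-B-D-A: 12 + 3 + 5 = 20
Best route has total 18.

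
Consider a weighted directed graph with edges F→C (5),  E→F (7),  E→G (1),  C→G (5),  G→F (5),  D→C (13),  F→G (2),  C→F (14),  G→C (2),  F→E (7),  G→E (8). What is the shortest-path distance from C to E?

Paths from C to E:
C -> F -> E: 14 + 7 = 21
C -> F -> G -> E: 14 + 2 + 8 = 24
C -> G -> F -> E: 5 + 5 + 7 = 17
C -> G -> E: 5 + 8 = 13
Best route has total 13.

13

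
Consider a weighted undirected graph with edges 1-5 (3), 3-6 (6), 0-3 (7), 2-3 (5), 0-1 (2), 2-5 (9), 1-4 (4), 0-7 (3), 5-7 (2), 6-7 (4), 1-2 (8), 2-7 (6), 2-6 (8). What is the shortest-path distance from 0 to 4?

6

A few of the 0→4 routes:
0-7-2-1-4: 3 + 6 + 8 + 4 = 21
0-7-5-1-4: 3 + 2 + 3 + 4 = 12
0-1-4: 2 + 4 = 6
Best route has total 6.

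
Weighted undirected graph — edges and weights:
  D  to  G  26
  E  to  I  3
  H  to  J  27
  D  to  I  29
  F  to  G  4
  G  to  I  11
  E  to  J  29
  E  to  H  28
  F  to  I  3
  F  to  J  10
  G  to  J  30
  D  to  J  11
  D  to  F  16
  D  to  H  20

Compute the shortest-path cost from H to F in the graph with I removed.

36

Some routes from H to F avoiding I:
H-D-J-F: 20 + 11 + 10 = 41
H-D-G-F: 20 + 26 + 4 = 50
H-J-F: 27 + 10 = 37
H-J-D-F: 27 + 11 + 16 = 54
H-D-F: 20 + 16 = 36
The minimum is 36.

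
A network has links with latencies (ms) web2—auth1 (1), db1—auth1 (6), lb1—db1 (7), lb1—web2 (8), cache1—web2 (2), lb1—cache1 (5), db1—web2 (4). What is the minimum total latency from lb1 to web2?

Comparing a few candidate routes:
lb1-web2: 8
lb1-cache1-web2: 5 + 2 = 7
lb1-db1-web2: 7 + 4 = 11
The minimum is 7 ms.

7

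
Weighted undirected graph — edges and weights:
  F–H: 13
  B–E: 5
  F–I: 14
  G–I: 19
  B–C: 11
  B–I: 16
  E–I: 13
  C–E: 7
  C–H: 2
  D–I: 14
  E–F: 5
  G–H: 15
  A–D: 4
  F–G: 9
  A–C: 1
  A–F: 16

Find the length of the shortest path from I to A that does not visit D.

Comparing a few candidate routes:
I - B - C - A: 16 + 11 + 1 = 28
I - F - E - C - A: 14 + 5 + 7 + 1 = 27
I - E - C - A: 13 + 7 + 1 = 21
The minimum is 21.

21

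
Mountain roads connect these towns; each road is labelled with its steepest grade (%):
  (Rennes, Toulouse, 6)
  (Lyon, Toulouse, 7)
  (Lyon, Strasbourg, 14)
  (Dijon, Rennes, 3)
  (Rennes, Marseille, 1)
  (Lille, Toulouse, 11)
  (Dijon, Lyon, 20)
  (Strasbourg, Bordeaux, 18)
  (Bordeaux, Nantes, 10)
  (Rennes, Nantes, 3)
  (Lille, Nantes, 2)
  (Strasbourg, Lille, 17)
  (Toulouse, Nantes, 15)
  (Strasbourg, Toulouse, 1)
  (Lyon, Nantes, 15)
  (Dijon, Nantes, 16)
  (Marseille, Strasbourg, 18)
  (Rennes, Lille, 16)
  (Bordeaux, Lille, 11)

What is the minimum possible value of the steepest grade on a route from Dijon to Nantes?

3

A few of the Dijon→Nantes routes:
Dijon -> Rennes -> Toulouse -> Lille -> Bordeaux -> Nantes: max(3, 6, 11, 11, 10) = 11
Dijon -> Rennes -> Toulouse -> Nantes: max(3, 6, 15) = 15
Dijon -> Rennes -> Toulouse -> Lille -> Nantes: max(3, 6, 11, 2) = 11
Dijon -> Rennes -> Toulouse -> Strasbourg -> Lyon -> Nantes: max(3, 6, 1, 14, 15) = 15
Dijon -> Rennes -> Nantes: max(3, 3) = 3
Dijon -> Rennes -> Toulouse -> Lyon -> Nantes: max(3, 6, 7, 15) = 15
Best route has worst link 3%.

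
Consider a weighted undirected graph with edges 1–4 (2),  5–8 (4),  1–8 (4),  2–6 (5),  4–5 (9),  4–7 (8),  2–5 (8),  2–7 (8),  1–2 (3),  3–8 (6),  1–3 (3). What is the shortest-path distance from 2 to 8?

Checking several routes:
2 → 1 → 3 → 8: 3 + 3 + 6 = 12
2 → 5 → 8: 8 + 4 = 12
2 → 1 → 8: 3 + 4 = 7
2 → 1 → 4 → 5 → 8: 3 + 2 + 9 + 4 = 18
Best route has total 7.

7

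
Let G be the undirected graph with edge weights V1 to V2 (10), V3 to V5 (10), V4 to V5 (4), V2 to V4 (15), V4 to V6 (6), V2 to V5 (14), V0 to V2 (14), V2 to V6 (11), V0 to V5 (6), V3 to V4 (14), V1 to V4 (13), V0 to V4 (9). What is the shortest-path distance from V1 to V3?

A few of the V1→V3 routes:
V1 -> V4 -> V0 -> V5 -> V3: 13 + 9 + 6 + 10 = 38
V1 -> V4 -> V5 -> V3: 13 + 4 + 10 = 27
V1 -> V2 -> V5 -> V3: 10 + 14 + 10 = 34
V1 -> V4 -> V3: 13 + 14 = 27
V1 -> V2 -> V4 -> V3: 10 + 15 + 14 = 39
Best route has total 27.

27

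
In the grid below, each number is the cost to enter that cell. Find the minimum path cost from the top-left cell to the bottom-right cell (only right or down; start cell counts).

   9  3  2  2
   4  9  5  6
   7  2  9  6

Path [0,0]→[0,1]→[0,2]→[0,3]→[1,3]→[2,3]: 9 + 3 + 2 + 2 + 6 + 6 = 28.

28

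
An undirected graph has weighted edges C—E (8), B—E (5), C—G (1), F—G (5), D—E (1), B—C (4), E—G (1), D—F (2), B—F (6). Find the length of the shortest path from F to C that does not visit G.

Candidate routes:
F-D-E-C: 2 + 1 + 8 = 11
F-B-C: 6 + 4 = 10
F-D-E-B-C: 2 + 1 + 5 + 4 = 12
F-B-E-C: 6 + 5 + 8 = 19
The minimum is 10.

10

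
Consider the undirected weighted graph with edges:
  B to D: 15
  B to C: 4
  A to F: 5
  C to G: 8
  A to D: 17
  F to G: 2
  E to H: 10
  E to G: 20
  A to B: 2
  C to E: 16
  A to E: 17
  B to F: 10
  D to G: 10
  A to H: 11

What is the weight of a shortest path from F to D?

12

A few of the F→D routes:
F-A-D: 5 + 17 = 22
F-A-B-D: 5 + 2 + 15 = 22
F-G-D: 2 + 10 = 12
Best route has total 12.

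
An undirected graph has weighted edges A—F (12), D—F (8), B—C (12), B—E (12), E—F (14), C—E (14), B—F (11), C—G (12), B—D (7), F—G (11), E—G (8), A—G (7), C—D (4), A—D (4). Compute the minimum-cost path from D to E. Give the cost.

Some routes from D to E:
D - C - G - E: 4 + 12 + 8 = 24
D - A - G - E: 4 + 7 + 8 = 19
D - F - E: 8 + 14 = 22
D - B - E: 7 + 12 = 19
D - C - E: 4 + 14 = 18
The minimum is 18.

18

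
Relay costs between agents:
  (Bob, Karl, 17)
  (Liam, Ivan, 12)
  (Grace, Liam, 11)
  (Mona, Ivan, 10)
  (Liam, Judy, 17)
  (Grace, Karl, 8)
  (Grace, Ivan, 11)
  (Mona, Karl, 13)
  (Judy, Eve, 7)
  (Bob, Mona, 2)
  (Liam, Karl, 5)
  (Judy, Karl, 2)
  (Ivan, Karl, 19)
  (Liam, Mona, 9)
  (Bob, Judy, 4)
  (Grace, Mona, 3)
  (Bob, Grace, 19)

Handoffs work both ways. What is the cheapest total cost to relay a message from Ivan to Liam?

Some routes from Ivan to Liam:
Ivan - Grace - Mona - Liam: 11 + 3 + 9 = 23
Ivan - Mona - Liam: 10 + 9 = 19
Ivan - Mona - Bob - Judy - Karl - Liam: 10 + 2 + 4 + 2 + 5 = 23
Ivan - Grace - Liam: 11 + 11 = 22
Ivan - Liam: 12
Shortest: 12.

12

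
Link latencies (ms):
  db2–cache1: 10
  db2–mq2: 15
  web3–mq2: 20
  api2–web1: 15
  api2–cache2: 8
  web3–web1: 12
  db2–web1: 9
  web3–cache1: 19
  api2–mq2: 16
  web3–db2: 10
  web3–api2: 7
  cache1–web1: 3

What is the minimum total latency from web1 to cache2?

Some routes from web1 to cache2:
web1→cache1→web3→api2→cache2: 3 + 19 + 7 + 8 = 37
web1→web3→api2→cache2: 12 + 7 + 8 = 27
web1→api2→cache2: 15 + 8 = 23
web1→db2→web3→api2→cache2: 9 + 10 + 7 + 8 = 34
web1→cache1→db2→web3→api2→cache2: 3 + 10 + 10 + 7 + 8 = 38
Shortest: 23 ms.

23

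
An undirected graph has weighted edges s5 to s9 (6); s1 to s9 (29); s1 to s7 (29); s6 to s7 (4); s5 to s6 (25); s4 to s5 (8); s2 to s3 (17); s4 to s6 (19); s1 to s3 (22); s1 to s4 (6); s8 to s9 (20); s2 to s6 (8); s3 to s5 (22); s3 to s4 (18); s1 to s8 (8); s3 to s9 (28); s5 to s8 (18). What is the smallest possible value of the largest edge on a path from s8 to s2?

18

Checking several routes:
s8 - s1 - s4 - s3 - s2: max(8, 6, 18, 17) = 18
s8 - s5 - s4 - s6 - s2: max(18, 8, 19, 8) = 19
s8 - s5 - s4 - s3 - s2: max(18, 8, 18, 17) = 18
The minimum achievable maximum is 18.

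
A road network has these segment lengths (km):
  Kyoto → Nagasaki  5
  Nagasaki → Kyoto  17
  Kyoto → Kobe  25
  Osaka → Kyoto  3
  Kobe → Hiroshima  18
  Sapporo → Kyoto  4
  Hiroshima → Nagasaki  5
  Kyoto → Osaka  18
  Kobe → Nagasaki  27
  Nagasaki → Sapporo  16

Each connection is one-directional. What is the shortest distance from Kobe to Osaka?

Some routes from Kobe to Osaka:
Kobe -> Nagasaki -> Kyoto -> Osaka: 27 + 17 + 18 = 62
Kobe -> Hiroshima -> Nagasaki -> Sapporo -> Kyoto -> Osaka: 18 + 5 + 16 + 4 + 18 = 61
Kobe -> Hiroshima -> Nagasaki -> Kyoto -> Osaka: 18 + 5 + 17 + 18 = 58
Shortest: 58 km.

58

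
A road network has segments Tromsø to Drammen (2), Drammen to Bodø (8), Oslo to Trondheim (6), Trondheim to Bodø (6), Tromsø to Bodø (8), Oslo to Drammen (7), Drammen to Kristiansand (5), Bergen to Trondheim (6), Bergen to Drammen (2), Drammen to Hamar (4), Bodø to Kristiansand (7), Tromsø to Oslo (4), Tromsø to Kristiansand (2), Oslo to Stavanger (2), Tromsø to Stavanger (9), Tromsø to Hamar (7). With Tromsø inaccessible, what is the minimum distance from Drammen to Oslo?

7

Routes from Drammen to Oslo avoiding Tromsø:
Drammen → Kristiansand → Bodø → Trondheim → Oslo: 5 + 7 + 6 + 6 = 24
Drammen → Bergen → Trondheim → Oslo: 2 + 6 + 6 = 14
Drammen → Oslo: 7
Drammen → Bodø → Trondheim → Oslo: 8 + 6 + 6 = 20
The minimum is 7 mi.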